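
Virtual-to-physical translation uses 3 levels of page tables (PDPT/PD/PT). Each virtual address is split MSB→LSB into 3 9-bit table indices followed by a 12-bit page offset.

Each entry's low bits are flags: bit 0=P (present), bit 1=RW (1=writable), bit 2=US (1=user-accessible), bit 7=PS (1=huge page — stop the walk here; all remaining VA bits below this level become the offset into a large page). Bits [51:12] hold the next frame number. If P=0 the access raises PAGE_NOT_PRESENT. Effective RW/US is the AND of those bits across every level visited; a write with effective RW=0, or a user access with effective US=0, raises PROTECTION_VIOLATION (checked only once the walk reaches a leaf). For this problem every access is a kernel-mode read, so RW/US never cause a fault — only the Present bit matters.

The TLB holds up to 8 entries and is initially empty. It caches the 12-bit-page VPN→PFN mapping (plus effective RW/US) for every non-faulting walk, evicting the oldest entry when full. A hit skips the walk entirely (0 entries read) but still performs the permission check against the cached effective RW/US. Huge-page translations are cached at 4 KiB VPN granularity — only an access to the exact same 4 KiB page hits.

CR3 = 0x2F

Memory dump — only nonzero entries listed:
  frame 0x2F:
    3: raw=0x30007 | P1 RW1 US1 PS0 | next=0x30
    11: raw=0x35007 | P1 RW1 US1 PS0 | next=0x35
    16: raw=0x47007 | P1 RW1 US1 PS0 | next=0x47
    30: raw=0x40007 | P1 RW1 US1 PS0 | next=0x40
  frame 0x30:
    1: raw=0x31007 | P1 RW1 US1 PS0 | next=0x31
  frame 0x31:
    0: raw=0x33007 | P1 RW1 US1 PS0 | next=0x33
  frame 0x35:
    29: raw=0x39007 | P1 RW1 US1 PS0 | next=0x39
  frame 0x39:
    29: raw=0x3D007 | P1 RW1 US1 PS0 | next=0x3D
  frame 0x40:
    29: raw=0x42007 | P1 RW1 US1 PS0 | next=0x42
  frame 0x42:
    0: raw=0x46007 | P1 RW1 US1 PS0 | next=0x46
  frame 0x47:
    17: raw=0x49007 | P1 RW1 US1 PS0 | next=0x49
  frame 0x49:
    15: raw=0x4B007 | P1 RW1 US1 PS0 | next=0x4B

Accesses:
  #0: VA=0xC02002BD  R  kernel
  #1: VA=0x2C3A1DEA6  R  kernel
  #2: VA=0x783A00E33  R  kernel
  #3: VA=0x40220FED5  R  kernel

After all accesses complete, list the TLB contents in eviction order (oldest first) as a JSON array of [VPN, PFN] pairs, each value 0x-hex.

Trace:
#0 VA=0xC02002BD (r,kernel):
  [0] read 0x2F idx=3: raw=0x30007 flags P=1 W=1 U=1 S=0
  [1] read 0x30 idx=1: raw=0x31007 flags P=1 W=1 U=1 S=0
  [2] read 0x31 idx=0: raw=0x33007 flags P=1 W=1 U=1 S=0
  ✓ 0x332BD  — 3 lookups
#1 VA=0x2C3A1DEA6 (r,kernel):
  [0] read 0x2F idx=11: raw=0x35007 flags P=1 W=1 U=1 S=0
  [1] read 0x35 idx=29: raw=0x39007 flags P=1 W=1 U=1 S=0
  [2] read 0x39 idx=29: raw=0x3D007 flags P=1 W=1 U=1 S=0
  ✓ 0x3DEA6  — 3 lookups
#2 VA=0x783A00E33 (r,kernel):
  [0] read 0x2F idx=30: raw=0x40007 flags P=1 W=1 U=1 S=0
  [1] read 0x40 idx=29: raw=0x42007 flags P=1 W=1 U=1 S=0
  [2] read 0x42 idx=0: raw=0x46007 flags P=1 W=1 U=1 S=0
  ✓ 0x46E33  — 3 lookups
#3 VA=0x40220FED5 (r,kernel):
  [0] read 0x2F idx=16: raw=0x47007 flags P=1 W=1 U=1 S=0
  [1] read 0x47 idx=17: raw=0x49007 flags P=1 W=1 U=1 S=0
  [2] read 0x49 idx=15: raw=0x4B007 flags P=1 W=1 U=1 S=0
  ✓ 0x4BED5  — 3 lookups

TLB: [["0xC0200", "0x33"], ["0x2C3A1D", "0x3D"], ["0x783A00", "0x46"], ["0x40220F", "0x4B"]]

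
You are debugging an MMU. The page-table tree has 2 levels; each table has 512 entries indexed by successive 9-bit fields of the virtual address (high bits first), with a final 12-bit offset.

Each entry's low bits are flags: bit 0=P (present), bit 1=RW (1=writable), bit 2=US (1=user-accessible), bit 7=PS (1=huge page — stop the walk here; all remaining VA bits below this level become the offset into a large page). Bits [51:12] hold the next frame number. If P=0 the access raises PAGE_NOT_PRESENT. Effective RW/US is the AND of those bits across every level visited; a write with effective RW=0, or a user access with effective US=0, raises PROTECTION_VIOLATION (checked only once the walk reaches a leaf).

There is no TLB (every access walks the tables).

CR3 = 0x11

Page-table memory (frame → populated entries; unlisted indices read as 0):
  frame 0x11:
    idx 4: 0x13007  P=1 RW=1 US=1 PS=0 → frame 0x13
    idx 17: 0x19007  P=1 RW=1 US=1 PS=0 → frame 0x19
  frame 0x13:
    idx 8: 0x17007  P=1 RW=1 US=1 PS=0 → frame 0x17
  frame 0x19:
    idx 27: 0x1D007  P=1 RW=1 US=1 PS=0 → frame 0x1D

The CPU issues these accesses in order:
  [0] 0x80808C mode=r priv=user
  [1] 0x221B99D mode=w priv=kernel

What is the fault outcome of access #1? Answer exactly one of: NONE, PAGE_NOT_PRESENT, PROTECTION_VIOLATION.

Walk each access:
#0 VA=0x80808C (r,user):
  lvl0: tbl 0x11, slot 4 ⇒ 0x13007 (P1/RW1/US1/PS0)
  lvl1: tbl 0x13, slot 8 ⇒ 0x17007 (P1/RW1/US1/PS0)
  → PA=0x1708C  (2 entries read)
#1 VA=0x221B99D (w,kernel):
  lvl0: tbl 0x11, slot 17 ⇒ 0x19007 (P1/RW1/US1/PS0)
  lvl1: tbl 0x19, slot 27 ⇒ 0x1D007 (P1/RW1/US1/PS0)
  → PA=0x1D99D  (2 entries read)

Access #1 fault: NONE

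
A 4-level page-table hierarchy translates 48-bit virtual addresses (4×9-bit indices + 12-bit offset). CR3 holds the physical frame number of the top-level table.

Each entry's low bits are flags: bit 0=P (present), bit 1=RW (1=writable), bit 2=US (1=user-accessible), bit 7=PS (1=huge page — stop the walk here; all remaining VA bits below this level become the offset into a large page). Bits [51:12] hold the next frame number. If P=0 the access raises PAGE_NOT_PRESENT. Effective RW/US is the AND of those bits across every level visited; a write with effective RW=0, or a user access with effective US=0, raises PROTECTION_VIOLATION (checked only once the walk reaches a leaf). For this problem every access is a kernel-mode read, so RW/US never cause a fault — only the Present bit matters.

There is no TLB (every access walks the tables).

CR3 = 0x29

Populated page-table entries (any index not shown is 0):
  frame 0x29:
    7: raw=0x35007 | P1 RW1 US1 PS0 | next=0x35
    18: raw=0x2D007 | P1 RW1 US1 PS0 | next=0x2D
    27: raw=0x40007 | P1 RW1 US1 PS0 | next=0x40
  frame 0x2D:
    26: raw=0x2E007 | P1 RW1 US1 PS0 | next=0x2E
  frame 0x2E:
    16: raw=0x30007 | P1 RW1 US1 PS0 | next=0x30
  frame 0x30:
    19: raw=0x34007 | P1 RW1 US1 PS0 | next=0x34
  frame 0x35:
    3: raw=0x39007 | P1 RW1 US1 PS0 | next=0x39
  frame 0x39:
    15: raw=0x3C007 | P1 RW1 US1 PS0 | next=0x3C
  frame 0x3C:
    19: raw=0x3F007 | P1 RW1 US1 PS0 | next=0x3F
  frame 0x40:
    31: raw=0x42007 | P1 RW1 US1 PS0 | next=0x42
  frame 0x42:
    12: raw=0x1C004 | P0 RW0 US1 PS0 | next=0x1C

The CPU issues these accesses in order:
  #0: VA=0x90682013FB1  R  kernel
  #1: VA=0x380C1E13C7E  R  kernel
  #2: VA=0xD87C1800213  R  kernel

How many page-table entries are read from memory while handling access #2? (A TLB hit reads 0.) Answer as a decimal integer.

Per-access translation:
#0 VA=0x90682013FB1 (r,kernel):
  L0 @0x29[18] → 0x2D007  P=1,RW=1,US=1,PS=0
  L1 @0x2D[26] → 0x2E007  P=1,RW=1,US=1,PS=0
  L2 @0x2E[16] → 0x30007  P=1,RW=1,US=1,PS=0
  L3 @0x30[19] → 0x34007  P=1,RW=1,US=1,PS=0
  ⇒ phys 0x34FB1  [4 reads]
#1 VA=0x380C1E13C7E (r,kernel):
  L0 @0x29[7] → 0x35007  P=1,RW=1,US=1,PS=0
  L1 @0x35[3] → 0x39007  P=1,RW=1,US=1,PS=0
  L2 @0x39[15] → 0x3C007  P=1,RW=1,US=1,PS=0
  L3 @0x3C[19] → 0x3F007  P=1,RW=1,US=1,PS=0
  ⇒ phys 0x3FC7E  [4 reads]
#2 VA=0xD87C1800213 (r,kernel):
  L0 @0x29[27] → 0x40007  P=1,RW=1,US=1,PS=0
  L1 @0x40[31] → 0x42007  P=1,RW=1,US=1,PS=0
  L2 @0x42[12] → 0x1C004  P=0,RW=0,US=1,PS=0
  ✗ PAGE_NOT_PRESENT  [3 reads]

Entries read for #2: 3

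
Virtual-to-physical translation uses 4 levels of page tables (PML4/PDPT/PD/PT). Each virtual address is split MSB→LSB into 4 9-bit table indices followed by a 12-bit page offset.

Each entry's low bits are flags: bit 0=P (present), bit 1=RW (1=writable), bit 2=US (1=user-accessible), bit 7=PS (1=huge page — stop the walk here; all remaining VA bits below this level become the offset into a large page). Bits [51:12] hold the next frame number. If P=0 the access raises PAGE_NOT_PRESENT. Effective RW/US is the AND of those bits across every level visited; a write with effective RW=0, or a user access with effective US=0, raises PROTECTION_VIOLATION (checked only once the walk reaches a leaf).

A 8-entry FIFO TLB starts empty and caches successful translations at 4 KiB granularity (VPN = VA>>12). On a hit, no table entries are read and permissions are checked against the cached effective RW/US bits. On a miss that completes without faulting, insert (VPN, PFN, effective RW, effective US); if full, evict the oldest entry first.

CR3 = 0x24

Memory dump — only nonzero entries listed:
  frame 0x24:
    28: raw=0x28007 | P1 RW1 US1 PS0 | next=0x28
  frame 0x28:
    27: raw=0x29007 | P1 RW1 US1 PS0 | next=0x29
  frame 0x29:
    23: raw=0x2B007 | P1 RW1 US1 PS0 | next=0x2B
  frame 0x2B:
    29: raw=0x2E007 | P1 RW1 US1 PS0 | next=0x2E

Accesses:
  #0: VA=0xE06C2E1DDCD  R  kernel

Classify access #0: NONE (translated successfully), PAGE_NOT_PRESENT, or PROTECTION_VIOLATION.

Per-access translation:
#0 VA=0xE06C2E1DDCD (r,kernel):
  L0: frame=0x24 idx=28 entry=0x28007 [P=1 RW=1 US=1 PS=0]
  L1: frame=0x28 idx=27 entry=0x29007 [P=1 RW=1 US=1 PS=0]
  L2: frame=0x29 idx=23 entry=0x2B007 [P=1 RW=1 US=1 PS=0]
  L3: frame=0x2B idx=29 entry=0x2E007 [P=1 RW=1 US=1 PS=0]
  ✓ 0x2EDCD  — 4 lookups

Access #0 fault: NONE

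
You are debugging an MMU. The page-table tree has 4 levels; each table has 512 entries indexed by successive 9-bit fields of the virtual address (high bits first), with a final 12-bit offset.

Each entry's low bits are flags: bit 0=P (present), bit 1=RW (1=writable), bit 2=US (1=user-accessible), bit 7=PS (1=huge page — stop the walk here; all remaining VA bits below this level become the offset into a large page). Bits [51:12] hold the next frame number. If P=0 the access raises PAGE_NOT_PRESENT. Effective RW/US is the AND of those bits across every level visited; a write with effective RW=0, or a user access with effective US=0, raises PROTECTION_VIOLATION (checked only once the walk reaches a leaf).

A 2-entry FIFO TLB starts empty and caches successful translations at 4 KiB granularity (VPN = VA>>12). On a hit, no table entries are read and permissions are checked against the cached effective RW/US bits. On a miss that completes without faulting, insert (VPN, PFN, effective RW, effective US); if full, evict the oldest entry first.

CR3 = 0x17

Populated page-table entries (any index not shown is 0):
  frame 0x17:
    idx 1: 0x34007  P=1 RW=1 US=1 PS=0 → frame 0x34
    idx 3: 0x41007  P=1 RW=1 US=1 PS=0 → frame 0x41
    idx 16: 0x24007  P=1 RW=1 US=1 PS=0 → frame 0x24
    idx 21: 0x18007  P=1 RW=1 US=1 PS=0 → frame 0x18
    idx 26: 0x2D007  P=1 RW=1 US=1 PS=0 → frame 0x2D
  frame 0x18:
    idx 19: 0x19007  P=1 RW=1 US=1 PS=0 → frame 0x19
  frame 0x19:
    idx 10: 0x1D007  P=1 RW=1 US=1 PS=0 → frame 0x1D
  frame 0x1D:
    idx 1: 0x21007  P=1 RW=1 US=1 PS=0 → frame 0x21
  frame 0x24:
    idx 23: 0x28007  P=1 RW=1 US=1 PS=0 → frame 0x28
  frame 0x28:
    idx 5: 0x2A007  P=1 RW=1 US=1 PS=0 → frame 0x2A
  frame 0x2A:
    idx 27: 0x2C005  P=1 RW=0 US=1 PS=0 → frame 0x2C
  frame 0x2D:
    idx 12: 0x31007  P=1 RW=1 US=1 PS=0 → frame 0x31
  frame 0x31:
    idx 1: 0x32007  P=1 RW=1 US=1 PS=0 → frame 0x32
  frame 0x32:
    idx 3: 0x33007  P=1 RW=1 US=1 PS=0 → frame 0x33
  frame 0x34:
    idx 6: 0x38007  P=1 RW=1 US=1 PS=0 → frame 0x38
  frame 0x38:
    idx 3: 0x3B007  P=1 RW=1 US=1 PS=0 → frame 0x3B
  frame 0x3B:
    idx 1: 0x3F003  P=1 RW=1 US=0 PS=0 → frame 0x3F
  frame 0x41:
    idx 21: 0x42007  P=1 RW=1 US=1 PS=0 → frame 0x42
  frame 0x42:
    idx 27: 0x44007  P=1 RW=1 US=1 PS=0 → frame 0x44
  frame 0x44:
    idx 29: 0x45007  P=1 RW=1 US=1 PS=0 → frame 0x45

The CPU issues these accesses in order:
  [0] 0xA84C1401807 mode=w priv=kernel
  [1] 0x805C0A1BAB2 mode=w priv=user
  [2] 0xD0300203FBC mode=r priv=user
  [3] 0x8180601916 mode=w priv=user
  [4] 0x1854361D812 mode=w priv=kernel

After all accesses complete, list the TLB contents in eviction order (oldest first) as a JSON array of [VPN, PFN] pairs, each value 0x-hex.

Walk each access:
#0 VA=0xA84C1401807 (w,kernel):
  [0] read 0x17 idx=21: raw=0x18007 flags P=1 W=1 U=1 S=0
  [1] read 0x18 idx=19: raw=0x19007 flags P=1 W=1 U=1 S=0
  [2] read 0x19 idx=10: raw=0x1D007 flags P=1 W=1 U=1 S=0
  [3] read 0x1D idx=1: raw=0x21007 flags P=1 W=1 U=1 S=0
  → PA=0x21807  (4 entries read)
#1 VA=0x805C0A1BAB2 (w,user):
  [0] read 0x17 idx=16: raw=0x24007 flags P=1 W=1 U=1 S=0
  [1] read 0x24 idx=23: raw=0x28007 flags P=1 W=1 U=1 S=0
  [2] read 0x28 idx=5: raw=0x2A007 flags P=1 W=1 U=1 S=0
  [3] read 0x2A idx=27: raw=0x2C005 flags P=1 W=0 U=1 S=0
  ⇒ fault: PROTECTION_VIOLATION  — 4 lookups
#2 VA=0xD0300203FBC (r,user):
  [0] read 0x17 idx=26: raw=0x2D007 flags P=1 W=1 U=1 S=0
  [1] read 0x2D idx=12: raw=0x31007 flags P=1 W=1 U=1 S=0
  [2] read 0x31 idx=1: raw=0x32007 flags P=1 W=1 U=1 S=0
  [3] read 0x32 idx=3: raw=0x33007 flags P=1 W=1 U=1 S=0
  → PA=0x33FBC  (4 entries read)
#3 VA=0x8180601916 (w,user):
  [0] read 0x17 idx=1: raw=0x34007 flags P=1 W=1 U=1 S=0
  [1] read 0x34 idx=6: raw=0x38007 flags P=1 W=1 U=1 S=0
  [2] read 0x38 idx=3: raw=0x3B007 flags P=1 W=1 U=1 S=0
  [3] read 0x3B idx=1: raw=0x3F003 flags P=1 W=1 U=0 S=0
  ⇒ fault: PROTECTION_VIOLATION  — 4 lookups
#4 VA=0x1854361D812 (w,kernel):
  [0] read 0x17 idx=3: raw=0x41007 flags P=1 W=1 U=1 S=0
  [1] read 0x41 idx=21: raw=0x42007 flags P=1 W=1 U=1 S=0
  [2] read 0x42 idx=27: raw=0x44007 flags P=1 W=1 U=1 S=0
  [3] read 0x44 idx=29: raw=0x45007 flags P=1 W=1 U=1 S=0
  → PA=0x45812  (4 entries read)

TLB: [["0xD0300203", "0x33"], ["0x1854361D", "0x45"]]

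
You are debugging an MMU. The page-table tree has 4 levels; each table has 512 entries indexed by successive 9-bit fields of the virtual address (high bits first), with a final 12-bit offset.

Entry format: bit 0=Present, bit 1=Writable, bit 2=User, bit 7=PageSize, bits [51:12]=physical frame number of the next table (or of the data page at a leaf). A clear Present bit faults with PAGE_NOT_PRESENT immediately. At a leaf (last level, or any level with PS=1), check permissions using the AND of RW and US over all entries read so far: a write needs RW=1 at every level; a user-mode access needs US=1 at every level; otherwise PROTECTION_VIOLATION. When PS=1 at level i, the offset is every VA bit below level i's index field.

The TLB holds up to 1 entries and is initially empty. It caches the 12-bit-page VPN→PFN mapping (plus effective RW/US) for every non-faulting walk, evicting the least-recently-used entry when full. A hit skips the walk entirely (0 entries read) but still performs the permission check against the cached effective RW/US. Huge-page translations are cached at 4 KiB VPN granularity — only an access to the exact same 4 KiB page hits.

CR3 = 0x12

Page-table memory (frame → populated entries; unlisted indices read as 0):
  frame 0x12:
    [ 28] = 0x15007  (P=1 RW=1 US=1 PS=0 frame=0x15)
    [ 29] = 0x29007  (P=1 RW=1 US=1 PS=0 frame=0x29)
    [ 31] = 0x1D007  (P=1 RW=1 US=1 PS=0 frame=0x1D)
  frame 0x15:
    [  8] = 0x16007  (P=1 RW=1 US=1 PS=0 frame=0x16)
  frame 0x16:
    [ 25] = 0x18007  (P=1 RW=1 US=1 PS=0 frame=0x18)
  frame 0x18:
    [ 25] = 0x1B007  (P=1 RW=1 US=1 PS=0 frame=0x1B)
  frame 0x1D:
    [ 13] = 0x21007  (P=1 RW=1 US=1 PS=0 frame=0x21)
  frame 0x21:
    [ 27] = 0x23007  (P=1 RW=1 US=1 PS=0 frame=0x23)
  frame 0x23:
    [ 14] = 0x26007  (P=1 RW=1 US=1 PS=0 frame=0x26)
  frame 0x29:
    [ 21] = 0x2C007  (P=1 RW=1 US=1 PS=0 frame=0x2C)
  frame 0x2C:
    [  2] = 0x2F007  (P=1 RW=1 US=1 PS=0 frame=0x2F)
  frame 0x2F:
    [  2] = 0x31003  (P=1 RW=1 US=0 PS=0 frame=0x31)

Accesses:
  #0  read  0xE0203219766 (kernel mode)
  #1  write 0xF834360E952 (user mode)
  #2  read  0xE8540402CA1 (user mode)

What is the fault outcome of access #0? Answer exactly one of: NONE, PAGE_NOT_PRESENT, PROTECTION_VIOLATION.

Walk each access:
#0 VA=0xE0203219766 (r,kernel):
  lvl0: tbl 0x12, slot 28 ⇒ 0x15007 (P1/RW1/US1/PS0)
  lvl1: tbl 0x15, slot 8 ⇒ 0x16007 (P1/RW1/US1/PS0)
  lvl2: tbl 0x16, slot 25 ⇒ 0x18007 (P1/RW1/US1/PS0)
  lvl3: tbl 0x18, slot 25 ⇒ 0x1B007 (P1/RW1/US1/PS0)
  ✓ 0x1B766  — 4 lookups
#1 VA=0xF834360E952 (w,user):
  lvl0: tbl 0x12, slot 31 ⇒ 0x1D007 (P1/RW1/US1/PS0)
  lvl1: tbl 0x1D, slot 13 ⇒ 0x21007 (P1/RW1/US1/PS0)
  lvl2: tbl 0x21, slot 27 ⇒ 0x23007 (P1/RW1/US1/PS0)
  lvl3: tbl 0x23, slot 14 ⇒ 0x26007 (P1/RW1/US1/PS0)
  ✓ 0x26952  — 4 lookups
#2 VA=0xE8540402CA1 (r,user):
  lvl0: tbl 0x12, slot 29 ⇒ 0x29007 (P1/RW1/US1/PS0)
  lvl1: tbl 0x29, slot 21 ⇒ 0x2C007 (P1/RW1/US1/PS0)
  lvl2: tbl 0x2C, slot 2 ⇒ 0x2F007 (P1/RW1/US1/PS0)
  lvl3: tbl 0x2F, slot 2 ⇒ 0x31003 (P1/RW1/US0/PS0)
  ⇒ fault: PROTECTION_VIOLATION  — 4 lookups

Access #0 fault: NONE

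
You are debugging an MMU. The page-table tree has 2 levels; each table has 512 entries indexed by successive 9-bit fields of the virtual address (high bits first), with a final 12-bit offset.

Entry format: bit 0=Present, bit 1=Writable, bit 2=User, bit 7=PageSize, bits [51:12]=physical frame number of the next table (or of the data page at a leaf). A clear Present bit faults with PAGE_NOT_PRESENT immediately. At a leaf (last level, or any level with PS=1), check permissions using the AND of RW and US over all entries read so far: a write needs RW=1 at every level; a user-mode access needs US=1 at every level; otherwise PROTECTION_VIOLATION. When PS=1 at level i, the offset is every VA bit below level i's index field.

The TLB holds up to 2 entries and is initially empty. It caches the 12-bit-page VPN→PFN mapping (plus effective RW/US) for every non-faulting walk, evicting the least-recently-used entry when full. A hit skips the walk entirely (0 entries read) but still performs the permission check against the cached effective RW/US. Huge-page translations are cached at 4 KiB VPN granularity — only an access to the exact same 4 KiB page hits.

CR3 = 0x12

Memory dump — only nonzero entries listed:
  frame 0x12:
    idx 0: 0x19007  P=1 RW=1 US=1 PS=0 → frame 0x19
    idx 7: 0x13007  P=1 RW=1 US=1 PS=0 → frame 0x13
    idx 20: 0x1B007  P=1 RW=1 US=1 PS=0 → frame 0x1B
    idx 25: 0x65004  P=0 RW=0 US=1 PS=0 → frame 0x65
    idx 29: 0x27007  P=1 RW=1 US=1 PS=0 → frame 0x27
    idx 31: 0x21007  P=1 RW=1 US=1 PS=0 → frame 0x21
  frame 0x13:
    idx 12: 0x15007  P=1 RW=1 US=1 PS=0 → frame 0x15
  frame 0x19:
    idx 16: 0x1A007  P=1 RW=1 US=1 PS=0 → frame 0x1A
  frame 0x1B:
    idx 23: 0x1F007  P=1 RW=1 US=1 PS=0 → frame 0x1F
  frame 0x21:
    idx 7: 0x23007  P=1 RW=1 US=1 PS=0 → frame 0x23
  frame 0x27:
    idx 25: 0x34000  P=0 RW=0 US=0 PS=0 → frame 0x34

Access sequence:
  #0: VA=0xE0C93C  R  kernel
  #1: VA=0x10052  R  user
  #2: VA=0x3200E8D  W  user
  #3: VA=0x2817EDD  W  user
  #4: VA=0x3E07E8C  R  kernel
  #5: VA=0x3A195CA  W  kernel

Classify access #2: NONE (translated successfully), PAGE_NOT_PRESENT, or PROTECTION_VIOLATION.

Per-access translation:
#0 VA=0xE0C93C (r,kernel):
  L0 @0x12[7] → 0x13007  P=1,RW=1,US=1,PS=0
  L1 @0x13[12] → 0x15007  P=1,RW=1,US=1,PS=0
  → PA=0x1593C  (2 entries read)
#1 VA=0x10052 (r,user):
  L0 @0x12[0] → 0x19007  P=1,RW=1,US=1,PS=0
  L1 @0x19[16] → 0x1A007  P=1,RW=1,US=1,PS=0
  → PA=0x1A052  (2 entries read)
#2 VA=0x3200E8D (w,user):
  L0 @0x12[25] → 0x65004  P=0,RW=0,US=1,PS=0
  ⇒ fault: PAGE_NOT_PRESENT  — 1 lookups
#3 VA=0x2817EDD (w,user):
  L0 @0x12[20] → 0x1B007  P=1,RW=1,US=1,PS=0
  L1 @0x1B[23] → 0x1F007  P=1,RW=1,US=1,PS=0
  → PA=0x1FEDD  (2 entries read)
#4 VA=0x3E07E8C (r,kernel):
  L0 @0x12[31] → 0x21007  P=1,RW=1,US=1,PS=0
  L1 @0x21[7] → 0x23007  P=1,RW=1,US=1,PS=0
  → PA=0x23E8C  (2 entries read)
#5 VA=0x3A195CA (w,kernel):
  L0 @0x12[29] → 0x27007  P=1,RW=1,US=1,PS=0
  L1 @0x27[25] → 0x34000  P=0,RW=0,US=0,PS=0
  ⇒ fault: PAGE_NOT_PRESENT  — 2 lookups

Access #2 fault: PAGE_NOT_PRESENT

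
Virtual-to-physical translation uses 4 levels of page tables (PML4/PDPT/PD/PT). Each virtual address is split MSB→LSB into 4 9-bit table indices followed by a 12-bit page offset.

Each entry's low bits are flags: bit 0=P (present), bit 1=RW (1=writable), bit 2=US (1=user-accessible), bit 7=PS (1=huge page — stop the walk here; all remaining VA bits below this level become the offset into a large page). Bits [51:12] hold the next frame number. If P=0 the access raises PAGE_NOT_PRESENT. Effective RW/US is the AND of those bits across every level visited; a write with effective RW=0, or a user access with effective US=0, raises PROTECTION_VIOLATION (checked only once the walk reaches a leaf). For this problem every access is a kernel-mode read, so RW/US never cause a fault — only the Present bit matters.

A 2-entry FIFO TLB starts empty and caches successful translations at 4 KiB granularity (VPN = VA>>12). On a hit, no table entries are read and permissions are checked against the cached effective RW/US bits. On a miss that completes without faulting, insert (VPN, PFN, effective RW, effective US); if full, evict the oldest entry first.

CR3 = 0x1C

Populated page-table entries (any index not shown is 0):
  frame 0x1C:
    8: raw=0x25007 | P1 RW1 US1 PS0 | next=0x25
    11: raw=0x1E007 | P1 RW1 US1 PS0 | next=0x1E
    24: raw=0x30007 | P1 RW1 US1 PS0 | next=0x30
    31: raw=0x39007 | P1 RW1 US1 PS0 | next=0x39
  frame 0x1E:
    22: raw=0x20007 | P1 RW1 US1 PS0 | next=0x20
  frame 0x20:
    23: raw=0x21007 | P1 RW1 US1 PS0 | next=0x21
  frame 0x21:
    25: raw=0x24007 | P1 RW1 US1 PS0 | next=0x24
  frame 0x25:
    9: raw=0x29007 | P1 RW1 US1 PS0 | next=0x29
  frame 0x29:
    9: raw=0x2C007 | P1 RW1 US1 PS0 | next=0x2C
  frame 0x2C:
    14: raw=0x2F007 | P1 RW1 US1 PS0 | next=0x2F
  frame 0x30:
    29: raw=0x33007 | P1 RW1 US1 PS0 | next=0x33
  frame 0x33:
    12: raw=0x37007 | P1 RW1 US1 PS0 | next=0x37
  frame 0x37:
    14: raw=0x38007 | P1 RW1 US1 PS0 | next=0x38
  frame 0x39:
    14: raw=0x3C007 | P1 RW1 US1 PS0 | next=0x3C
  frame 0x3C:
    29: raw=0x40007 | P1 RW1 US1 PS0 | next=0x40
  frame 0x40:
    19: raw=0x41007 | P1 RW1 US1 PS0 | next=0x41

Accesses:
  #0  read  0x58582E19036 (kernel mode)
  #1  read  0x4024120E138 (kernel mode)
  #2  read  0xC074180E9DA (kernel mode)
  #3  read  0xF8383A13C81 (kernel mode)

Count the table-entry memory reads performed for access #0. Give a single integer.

Trace:
#0 VA=0x58582E19036 (r,kernel):
  lvl0: tbl 0x1C, slot 11 ⇒ 0x1E007 (P1/RW1/US1/PS0)
  lvl1: tbl 0x1E, slot 22 ⇒ 0x20007 (P1/RW1/US1/PS0)
  lvl2: tbl 0x20, slot 23 ⇒ 0x21007 (P1/RW1/US1/PS0)
  lvl3: tbl 0x21, slot 25 ⇒ 0x24007 (P1/RW1/US1/PS0)
  ✓ 0x24036  — 4 lookups
#1 VA=0x4024120E138 (r,kernel):
  lvl0: tbl 0x1C, slot 8 ⇒ 0x25007 (P1/RW1/US1/PS0)
  lvl1: tbl 0x25, slot 9 ⇒ 0x29007 (P1/RW1/US1/PS0)
  lvl2: tbl 0x29, slot 9 ⇒ 0x2C007 (P1/RW1/US1/PS0)
  lvl3: tbl 0x2C, slot 14 ⇒ 0x2F007 (P1/RW1/US1/PS0)
  ✓ 0x2F138  — 4 lookups
#2 VA=0xC074180E9DA (r,kernel):
  lvl0: tbl 0x1C, slot 24 ⇒ 0x30007 (P1/RW1/US1/PS0)
  lvl1: tbl 0x30, slot 29 ⇒ 0x33007 (P1/RW1/US1/PS0)
  lvl2: tbl 0x33, slot 12 ⇒ 0x37007 (P1/RW1/US1/PS0)
  lvl3: tbl 0x37, slot 14 ⇒ 0x38007 (P1/RW1/US1/PS0)
  ✓ 0x389DA  — 4 lookups
#3 VA=0xF8383A13C81 (r,kernel):
  lvl0: tbl 0x1C, slot 31 ⇒ 0x39007 (P1/RW1/US1/PS0)
  lvl1: tbl 0x39, slot 14 ⇒ 0x3C007 (P1/RW1/US1/PS0)
  lvl2: tbl 0x3C, slot 29 ⇒ 0x40007 (P1/RW1/US1/PS0)
  lvl3: tbl 0x40, slot 19 ⇒ 0x41007 (P1/RW1/US1/PS0)
  ✓ 0x41C81  — 4 lookups

Entries read for #0: 4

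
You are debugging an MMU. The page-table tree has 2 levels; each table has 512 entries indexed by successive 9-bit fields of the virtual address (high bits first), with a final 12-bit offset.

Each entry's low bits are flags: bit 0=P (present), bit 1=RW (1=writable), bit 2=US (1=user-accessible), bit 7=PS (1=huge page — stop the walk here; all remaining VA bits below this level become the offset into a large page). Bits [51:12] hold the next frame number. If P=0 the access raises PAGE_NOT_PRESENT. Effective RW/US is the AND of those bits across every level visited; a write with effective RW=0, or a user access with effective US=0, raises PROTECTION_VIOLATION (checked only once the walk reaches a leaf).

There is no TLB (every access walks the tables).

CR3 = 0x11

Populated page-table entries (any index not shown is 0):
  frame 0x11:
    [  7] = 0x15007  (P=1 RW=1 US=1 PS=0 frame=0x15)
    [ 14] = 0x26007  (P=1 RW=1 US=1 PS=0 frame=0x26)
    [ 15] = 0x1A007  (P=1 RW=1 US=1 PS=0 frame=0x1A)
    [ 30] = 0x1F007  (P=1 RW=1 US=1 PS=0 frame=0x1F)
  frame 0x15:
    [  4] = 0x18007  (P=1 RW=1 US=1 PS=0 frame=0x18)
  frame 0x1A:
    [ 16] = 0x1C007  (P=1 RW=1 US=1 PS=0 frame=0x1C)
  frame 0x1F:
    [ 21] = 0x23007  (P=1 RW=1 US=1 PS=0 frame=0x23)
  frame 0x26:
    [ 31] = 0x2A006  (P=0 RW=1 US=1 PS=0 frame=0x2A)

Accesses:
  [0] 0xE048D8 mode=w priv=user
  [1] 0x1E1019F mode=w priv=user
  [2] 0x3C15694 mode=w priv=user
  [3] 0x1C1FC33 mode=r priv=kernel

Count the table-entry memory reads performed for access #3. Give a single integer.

Trace:
#0 VA=0xE048D8 (w,user):
  L0 @0x11[7] → 0x15007  P=1,RW=1,US=1,PS=0
  L1 @0x15[4] → 0x18007  P=1,RW=1,US=1,PS=0
  ⇒ phys 0x188D8  [2 reads]
#1 VA=0x1E1019F (w,user):
  L0 @0x11[15] → 0x1A007  P=1,RW=1,US=1,PS=0
  L1 @0x1A[16] → 0x1C007  P=1,RW=1,US=1,PS=0
  ⇒ phys 0x1C19F  [2 reads]
#2 VA=0x3C15694 (w,user):
  L0 @0x11[30] → 0x1F007  P=1,RW=1,US=1,PS=0
  L1 @0x1F[21] → 0x23007  P=1,RW=1,US=1,PS=0
  ⇒ phys 0x23694  [2 reads]
#3 VA=0x1C1FC33 (r,kernel):
  L0 @0x11[14] → 0x26007  P=1,RW=1,US=1,PS=0
  L1 @0x26[31] → 0x2A006  P=0,RW=1,US=1,PS=0
  ✗ PAGE_NOT_PRESENT  [2 reads]

Entries read for #3: 2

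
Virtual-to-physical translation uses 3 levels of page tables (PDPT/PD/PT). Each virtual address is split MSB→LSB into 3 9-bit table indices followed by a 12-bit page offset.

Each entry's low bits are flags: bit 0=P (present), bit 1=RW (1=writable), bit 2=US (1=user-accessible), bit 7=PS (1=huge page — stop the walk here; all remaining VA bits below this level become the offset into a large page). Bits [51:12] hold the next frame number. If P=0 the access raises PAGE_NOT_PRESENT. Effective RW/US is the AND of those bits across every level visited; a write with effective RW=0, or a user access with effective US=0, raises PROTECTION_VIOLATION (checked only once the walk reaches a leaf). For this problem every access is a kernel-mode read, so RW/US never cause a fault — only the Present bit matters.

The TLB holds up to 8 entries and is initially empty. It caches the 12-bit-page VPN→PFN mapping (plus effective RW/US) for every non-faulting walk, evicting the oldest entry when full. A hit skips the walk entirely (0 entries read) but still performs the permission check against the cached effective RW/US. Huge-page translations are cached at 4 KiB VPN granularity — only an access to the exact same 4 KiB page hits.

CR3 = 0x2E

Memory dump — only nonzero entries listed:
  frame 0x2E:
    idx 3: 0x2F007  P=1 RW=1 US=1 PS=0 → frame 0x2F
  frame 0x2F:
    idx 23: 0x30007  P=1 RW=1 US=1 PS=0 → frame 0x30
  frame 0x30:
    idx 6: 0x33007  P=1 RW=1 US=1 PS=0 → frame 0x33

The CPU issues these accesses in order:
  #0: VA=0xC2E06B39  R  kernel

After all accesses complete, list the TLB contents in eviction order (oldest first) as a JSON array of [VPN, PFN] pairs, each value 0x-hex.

Trace:
#0 VA=0xC2E06B39 (r,kernel):
  L0: frame=0x2E idx=3 entry=0x2F007 [P=1 RW=1 US=1 PS=0]
  L1: frame=0x2F idx=23 entry=0x30007 [P=1 RW=1 US=1 PS=0]
  L2: frame=0x30 idx=6 entry=0x33007 [P=1 RW=1 US=1 PS=0]
  ✓ 0x33B39  — 3 lookups

TLB: [["0xC2E06", "0x33"]]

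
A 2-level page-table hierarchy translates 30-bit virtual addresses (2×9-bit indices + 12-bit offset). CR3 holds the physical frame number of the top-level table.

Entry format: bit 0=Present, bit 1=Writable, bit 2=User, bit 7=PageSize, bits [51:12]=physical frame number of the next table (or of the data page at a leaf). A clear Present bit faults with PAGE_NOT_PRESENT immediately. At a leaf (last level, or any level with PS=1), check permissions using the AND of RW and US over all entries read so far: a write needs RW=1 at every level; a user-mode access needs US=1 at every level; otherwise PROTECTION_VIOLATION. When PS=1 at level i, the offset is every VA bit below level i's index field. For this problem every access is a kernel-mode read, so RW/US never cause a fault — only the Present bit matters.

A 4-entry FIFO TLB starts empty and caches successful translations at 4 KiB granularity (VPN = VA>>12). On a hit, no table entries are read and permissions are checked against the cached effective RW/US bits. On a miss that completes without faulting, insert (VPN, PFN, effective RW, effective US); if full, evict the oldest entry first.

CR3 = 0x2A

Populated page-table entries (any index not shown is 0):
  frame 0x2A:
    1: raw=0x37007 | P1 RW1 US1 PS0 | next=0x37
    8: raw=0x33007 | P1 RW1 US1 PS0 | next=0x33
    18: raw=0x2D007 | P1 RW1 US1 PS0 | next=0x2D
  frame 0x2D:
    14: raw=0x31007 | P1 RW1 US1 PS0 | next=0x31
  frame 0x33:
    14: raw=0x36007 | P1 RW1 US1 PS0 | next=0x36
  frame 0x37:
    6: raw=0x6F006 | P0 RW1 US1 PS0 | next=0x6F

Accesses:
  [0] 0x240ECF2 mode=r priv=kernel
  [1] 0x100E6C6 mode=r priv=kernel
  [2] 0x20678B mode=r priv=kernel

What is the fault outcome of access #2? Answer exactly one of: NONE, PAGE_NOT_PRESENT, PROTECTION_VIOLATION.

Walk each access:
#0 VA=0x240ECF2 (r,kernel):
  [0] read 0x2A idx=18: raw=0x2D007 flags P=1 W=1 U=1 S=0
  [1] read 0x2D idx=14: raw=0x31007 flags P=1 W=1 U=1 S=0
  ✓ 0x31CF2  — 2 lookups
#1 VA=0x100E6C6 (r,kernel):
  [0] read 0x2A idx=8: raw=0x33007 flags P=1 W=1 U=1 S=0
  [1] read 0x33 idx=14: raw=0x36007 flags P=1 W=1 U=1 S=0
  ✓ 0x366C6  — 2 lookups
#2 VA=0x20678B (r,kernel):
  [0] read 0x2A idx=1: raw=0x37007 flags P=1 W=1 U=1 S=0
  [1] read 0x37 idx=6: raw=0x6F006 flags P=0 W=1 U=1 S=0
  → PAGE_NOT_PRESENT  (2 entries read)

Access #2 fault: PAGE_NOT_PRESENT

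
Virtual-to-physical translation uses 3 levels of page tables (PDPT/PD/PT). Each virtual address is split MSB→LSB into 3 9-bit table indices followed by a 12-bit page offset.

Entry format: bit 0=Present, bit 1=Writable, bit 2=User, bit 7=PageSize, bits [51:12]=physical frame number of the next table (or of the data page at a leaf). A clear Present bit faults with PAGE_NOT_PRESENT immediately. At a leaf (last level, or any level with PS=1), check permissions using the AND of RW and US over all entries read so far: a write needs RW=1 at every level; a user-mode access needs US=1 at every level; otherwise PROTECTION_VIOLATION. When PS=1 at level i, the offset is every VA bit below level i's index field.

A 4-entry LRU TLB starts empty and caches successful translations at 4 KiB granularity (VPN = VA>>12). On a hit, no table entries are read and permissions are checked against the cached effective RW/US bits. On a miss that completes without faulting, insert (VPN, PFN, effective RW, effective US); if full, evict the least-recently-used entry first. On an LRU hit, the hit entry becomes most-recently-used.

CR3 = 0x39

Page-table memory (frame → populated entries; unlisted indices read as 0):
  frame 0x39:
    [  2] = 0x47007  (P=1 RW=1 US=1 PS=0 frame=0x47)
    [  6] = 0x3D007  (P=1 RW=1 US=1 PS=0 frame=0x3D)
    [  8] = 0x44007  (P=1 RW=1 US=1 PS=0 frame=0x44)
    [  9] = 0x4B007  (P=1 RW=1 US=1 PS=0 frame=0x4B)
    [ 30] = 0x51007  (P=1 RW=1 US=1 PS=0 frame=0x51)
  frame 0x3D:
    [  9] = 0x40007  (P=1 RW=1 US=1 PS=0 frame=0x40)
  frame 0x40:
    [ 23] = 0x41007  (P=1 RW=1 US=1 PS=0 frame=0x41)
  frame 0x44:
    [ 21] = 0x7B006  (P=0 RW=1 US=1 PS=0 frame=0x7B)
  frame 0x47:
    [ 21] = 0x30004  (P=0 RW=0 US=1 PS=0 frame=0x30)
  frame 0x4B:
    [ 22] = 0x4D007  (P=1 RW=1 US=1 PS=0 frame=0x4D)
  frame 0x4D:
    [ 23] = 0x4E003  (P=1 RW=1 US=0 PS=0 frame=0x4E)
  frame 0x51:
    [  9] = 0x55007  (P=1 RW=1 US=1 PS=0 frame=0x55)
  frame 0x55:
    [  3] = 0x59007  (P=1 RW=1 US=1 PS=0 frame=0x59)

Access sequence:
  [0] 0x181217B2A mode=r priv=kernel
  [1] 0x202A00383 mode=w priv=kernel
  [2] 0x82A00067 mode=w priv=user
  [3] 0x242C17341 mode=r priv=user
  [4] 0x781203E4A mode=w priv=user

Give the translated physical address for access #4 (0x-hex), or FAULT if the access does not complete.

Trace:
#0 VA=0x181217B2A (r,kernel):
  L0: frame=0x39 idx=6 entry=0x3D007 [P=1 RW=1 US=1 PS=0]
  L1: frame=0x3D idx=9 entry=0x40007 [P=1 RW=1 US=1 PS=0]
  L2: frame=0x40 idx=23 entry=0x41007 [P=1 RW=1 US=1 PS=0]
  ⇒ phys 0x41B2A  [3 reads]
#1 VA=0x202A00383 (w,kernel):
  L0: frame=0x39 idx=8 entry=0x44007 [P=1 RW=1 US=1 PS=0]
  L1: frame=0x44 idx=21 entry=0x7B006 [P=0 RW=1 US=1 PS=0]
  → PAGE_NOT_PRESENT  (2 entries read)
#2 VA=0x82A00067 (w,user):
  L0: frame=0x39 idx=2 entry=0x47007 [P=1 RW=1 US=1 PS=0]
  L1: frame=0x47 idx=21 entry=0x30004 [P=0 RW=0 US=1 PS=0]
  → PAGE_NOT_PRESENT  (2 entries read)
#3 VA=0x242C17341 (r,user):
  L0: frame=0x39 idx=9 entry=0x4B007 [P=1 RW=1 US=1 PS=0]
  L1: frame=0x4B idx=22 entry=0x4D007 [P=1 RW=1 US=1 PS=0]
  L2: frame=0x4D idx=23 entry=0x4E003 [P=1 RW=1 US=0 PS=0]
  → PROTECTION_VIOLATION  (3 entries read)
#4 VA=0x781203E4A (w,user):
  L0: frame=0x39 idx=30 entry=0x51007 [P=1 RW=1 US=1 PS=0]
  L1: frame=0x51 idx=9 entry=0x55007 [P=1 RW=1 US=1 PS=0]
  L2: frame=0x55 idx=3 entry=0x59007 [P=1 RW=1 US=1 PS=0]
  ⇒ phys 0x59E4A  [3 reads]

Access #4 PA: 0x59E4A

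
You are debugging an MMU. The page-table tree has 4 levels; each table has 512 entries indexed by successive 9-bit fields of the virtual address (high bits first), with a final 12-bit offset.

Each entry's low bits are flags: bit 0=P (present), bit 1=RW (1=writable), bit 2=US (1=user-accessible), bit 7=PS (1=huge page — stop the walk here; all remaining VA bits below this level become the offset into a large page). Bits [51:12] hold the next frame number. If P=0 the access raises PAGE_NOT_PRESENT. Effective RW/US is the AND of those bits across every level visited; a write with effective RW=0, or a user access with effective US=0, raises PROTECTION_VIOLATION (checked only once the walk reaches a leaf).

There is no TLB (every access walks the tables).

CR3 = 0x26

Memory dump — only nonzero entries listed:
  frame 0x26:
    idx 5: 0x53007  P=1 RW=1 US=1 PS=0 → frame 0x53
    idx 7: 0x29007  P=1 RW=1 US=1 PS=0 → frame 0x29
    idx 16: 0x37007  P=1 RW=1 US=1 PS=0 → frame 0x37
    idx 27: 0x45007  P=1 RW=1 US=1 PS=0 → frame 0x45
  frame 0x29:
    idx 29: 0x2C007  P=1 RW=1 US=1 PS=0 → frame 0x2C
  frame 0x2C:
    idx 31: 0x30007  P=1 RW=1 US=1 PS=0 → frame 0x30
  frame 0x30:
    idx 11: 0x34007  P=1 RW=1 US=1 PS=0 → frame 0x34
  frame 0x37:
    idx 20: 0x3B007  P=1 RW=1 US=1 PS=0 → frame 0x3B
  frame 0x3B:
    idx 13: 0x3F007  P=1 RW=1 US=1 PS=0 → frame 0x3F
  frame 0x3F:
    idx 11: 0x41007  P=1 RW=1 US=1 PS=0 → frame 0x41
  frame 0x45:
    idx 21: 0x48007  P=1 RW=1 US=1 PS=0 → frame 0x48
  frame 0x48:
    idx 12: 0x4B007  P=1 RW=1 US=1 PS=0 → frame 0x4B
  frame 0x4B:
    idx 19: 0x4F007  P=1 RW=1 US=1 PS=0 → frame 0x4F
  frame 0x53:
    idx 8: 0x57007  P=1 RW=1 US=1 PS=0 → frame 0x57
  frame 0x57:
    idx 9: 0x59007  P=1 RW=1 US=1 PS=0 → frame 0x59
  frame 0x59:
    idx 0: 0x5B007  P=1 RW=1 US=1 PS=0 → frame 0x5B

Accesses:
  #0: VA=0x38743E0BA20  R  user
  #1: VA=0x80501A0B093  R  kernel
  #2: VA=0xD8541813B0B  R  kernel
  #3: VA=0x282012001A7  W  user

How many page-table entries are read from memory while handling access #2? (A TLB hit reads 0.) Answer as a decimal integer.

Per-access translation:
#0 VA=0x38743E0BA20 (r,user):
  lvl0: tbl 0x26, slot 7 ⇒ 0x29007 (P1/RW1/US1/PS0)
  lvl1: tbl 0x29, slot 29 ⇒ 0x2C007 (P1/RW1/US1/PS0)
  lvl2: tbl 0x2C, slot 31 ⇒ 0x30007 (P1/RW1/US1/PS0)
  lvl3: tbl 0x30, slot 11 ⇒ 0x34007 (P1/RW1/US1/PS0)
  ✓ 0x34A20  — 4 lookups
#1 VA=0x80501A0B093 (r,kernel):
  lvl0: tbl 0x26, slot 16 ⇒ 0x37007 (P1/RW1/US1/PS0)
  lvl1: tbl 0x37, slot 20 ⇒ 0x3B007 (P1/RW1/US1/PS0)
  lvl2: tbl 0x3B, slot 13 ⇒ 0x3F007 (P1/RW1/US1/PS0)
  lvl3: tbl 0x3F, slot 11 ⇒ 0x41007 (P1/RW1/US1/PS0)
  ✓ 0x41093  — 4 lookups
#2 VA=0xD8541813B0B (r,kernel):
  lvl0: tbl 0x26, slot 27 ⇒ 0x45007 (P1/RW1/US1/PS0)
  lvl1: tbl 0x45, slot 21 ⇒ 0x48007 (P1/RW1/US1/PS0)
  lvl2: tbl 0x48, slot 12 ⇒ 0x4B007 (P1/RW1/US1/PS0)
  lvl3: tbl 0x4B, slot 19 ⇒ 0x4F007 (P1/RW1/US1/PS0)
  ✓ 0x4FB0B  — 4 lookups
#3 VA=0x282012001A7 (w,user):
  lvl0: tbl 0x26, slot 5 ⇒ 0x53007 (P1/RW1/US1/PS0)
  lvl1: tbl 0x53, slot 8 ⇒ 0x57007 (P1/RW1/US1/PS0)
  lvl2: tbl 0x57, slot 9 ⇒ 0x59007 (P1/RW1/US1/PS0)
  lvl3: tbl 0x59, slot 0 ⇒ 0x5B007 (P1/RW1/US1/PS0)
  ✓ 0x5B1A7  — 4 lookups

Entries read for #2: 4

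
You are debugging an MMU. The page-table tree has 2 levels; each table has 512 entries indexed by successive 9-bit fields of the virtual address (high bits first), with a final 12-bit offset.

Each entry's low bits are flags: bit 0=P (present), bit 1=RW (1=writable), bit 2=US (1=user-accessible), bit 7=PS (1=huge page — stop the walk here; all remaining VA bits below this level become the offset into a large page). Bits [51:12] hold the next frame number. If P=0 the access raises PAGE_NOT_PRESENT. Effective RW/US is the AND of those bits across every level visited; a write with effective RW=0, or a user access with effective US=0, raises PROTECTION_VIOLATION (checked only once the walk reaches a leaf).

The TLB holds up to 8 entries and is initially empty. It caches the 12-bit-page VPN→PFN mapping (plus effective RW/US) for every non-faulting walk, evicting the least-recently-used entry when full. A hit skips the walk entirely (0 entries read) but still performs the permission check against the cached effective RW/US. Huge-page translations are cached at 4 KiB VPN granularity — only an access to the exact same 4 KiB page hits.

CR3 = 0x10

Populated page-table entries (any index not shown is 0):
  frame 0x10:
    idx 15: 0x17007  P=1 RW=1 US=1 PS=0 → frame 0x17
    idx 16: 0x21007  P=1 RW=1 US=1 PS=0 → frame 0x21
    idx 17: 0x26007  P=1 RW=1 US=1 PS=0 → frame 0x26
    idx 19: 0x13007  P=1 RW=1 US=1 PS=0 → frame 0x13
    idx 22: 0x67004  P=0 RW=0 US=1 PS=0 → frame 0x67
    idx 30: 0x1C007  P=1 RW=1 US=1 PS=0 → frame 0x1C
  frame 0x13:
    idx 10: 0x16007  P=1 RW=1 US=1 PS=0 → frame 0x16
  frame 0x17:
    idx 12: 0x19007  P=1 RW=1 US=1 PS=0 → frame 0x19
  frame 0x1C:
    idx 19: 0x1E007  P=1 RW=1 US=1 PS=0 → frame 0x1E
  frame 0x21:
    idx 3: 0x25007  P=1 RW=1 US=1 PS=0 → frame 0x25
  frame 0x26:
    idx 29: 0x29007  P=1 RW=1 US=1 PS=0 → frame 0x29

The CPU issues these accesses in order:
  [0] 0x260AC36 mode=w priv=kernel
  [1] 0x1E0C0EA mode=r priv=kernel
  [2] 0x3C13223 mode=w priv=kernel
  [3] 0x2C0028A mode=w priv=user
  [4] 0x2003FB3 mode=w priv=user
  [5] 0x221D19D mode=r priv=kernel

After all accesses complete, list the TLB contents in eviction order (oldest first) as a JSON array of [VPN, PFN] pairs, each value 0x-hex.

Walk each access:
#0 VA=0x260AC36 (w,kernel):
  L0: frame=0x10 idx=19 entry=0x13007 [P=1 RW=1 US=1 PS=0]
  L1: frame=0x13 idx=10 entry=0x16007 [P=1 RW=1 US=1 PS=0]
  → PA=0x16C36  (2 entries read)
#1 VA=0x1E0C0EA (r,kernel):
  L0: frame=0x10 idx=15 entry=0x17007 [P=1 RW=1 US=1 PS=0]
  L1: frame=0x17 idx=12 entry=0x19007 [P=1 RW=1 US=1 PS=0]
  → PA=0x190EA  (2 entries read)
#2 VA=0x3C13223 (w,kernel):
  L0: frame=0x10 idx=30 entry=0x1C007 [P=1 RW=1 US=1 PS=0]
  L1: frame=0x1C idx=19 entry=0x1E007 [P=1 RW=1 US=1 PS=0]
  → PA=0x1E223  (2 entries read)
#3 VA=0x2C0028A (w,user):
  L0: frame=0x10 idx=22 entry=0x67004 [P=0 RW=0 US=1 PS=0]
  ✗ PAGE_NOT_PRESENT  [1 reads]
#4 VA=0x2003FB3 (w,user):
  L0: frame=0x10 idx=16 entry=0x21007 [P=1 RW=1 US=1 PS=0]
  L1: frame=0x21 idx=3 entry=0x25007 [P=1 RW=1 US=1 PS=0]
  → PA=0x25FB3  (2 entries read)
#5 VA=0x221D19D (r,kernel):
  L0: frame=0x10 idx=17 entry=0x26007 [P=1 RW=1 US=1 PS=0]
  L1: frame=0x26 idx=29 entry=0x29007 [P=1 RW=1 US=1 PS=0]
  → PA=0x2919D  (2 entries read)

TLB: [["0x260A", "0x16"], ["0x1E0C", "0x19"], ["0x3C13", "0x1E"], ["0x2003", "0x25"], ["0x221D", "0x29"]]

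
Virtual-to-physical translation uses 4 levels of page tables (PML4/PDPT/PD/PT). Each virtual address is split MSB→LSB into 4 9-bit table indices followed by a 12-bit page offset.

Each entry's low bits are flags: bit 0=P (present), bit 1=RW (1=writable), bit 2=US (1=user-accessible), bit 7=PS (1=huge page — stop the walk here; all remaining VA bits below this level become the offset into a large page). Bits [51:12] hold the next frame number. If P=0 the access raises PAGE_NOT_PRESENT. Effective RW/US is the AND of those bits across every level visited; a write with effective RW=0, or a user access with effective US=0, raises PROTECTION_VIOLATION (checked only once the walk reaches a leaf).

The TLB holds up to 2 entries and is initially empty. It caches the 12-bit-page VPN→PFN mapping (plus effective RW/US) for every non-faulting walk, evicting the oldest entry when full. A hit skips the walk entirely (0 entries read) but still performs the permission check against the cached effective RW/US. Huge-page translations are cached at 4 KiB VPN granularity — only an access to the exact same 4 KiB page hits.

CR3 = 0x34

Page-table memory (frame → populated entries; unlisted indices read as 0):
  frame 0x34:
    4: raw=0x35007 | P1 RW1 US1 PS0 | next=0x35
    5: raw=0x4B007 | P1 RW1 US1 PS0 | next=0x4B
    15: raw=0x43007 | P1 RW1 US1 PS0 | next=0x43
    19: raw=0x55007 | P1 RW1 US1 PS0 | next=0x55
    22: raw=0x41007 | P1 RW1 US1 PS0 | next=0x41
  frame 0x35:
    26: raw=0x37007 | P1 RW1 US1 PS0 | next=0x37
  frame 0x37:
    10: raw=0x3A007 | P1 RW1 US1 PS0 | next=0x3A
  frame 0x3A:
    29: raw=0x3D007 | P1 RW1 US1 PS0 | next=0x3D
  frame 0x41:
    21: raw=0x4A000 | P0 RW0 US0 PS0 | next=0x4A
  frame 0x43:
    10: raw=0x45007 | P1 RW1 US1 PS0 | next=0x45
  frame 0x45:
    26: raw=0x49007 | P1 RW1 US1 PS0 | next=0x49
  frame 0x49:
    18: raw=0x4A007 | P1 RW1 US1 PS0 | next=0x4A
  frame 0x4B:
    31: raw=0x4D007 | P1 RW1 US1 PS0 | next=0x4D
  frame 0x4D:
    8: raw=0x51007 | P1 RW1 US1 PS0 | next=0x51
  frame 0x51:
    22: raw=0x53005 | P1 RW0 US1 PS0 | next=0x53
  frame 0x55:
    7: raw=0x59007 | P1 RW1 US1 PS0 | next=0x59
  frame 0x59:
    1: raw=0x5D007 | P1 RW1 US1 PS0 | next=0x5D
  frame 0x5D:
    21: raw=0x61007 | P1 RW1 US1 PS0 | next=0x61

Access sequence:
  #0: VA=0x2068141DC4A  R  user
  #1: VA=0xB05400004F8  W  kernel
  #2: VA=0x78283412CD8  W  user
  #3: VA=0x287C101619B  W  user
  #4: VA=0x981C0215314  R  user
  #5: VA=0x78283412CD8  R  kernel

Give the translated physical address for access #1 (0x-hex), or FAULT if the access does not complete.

Walk each access:
#0 VA=0x2068141DC4A (r,user):
  lvl0: tbl 0x34, slot 4 ⇒ 0x35007 (P1/RW1/US1/PS0)
  lvl1: tbl 0x35, slot 26 ⇒ 0x37007 (P1/RW1/US1/PS0)
  lvl2: tbl 0x37, slot 10 ⇒ 0x3A007 (P1/RW1/US1/PS0)
  lvl3: tbl 0x3A, slot 29 ⇒ 0x3D007 (P1/RW1/US1/PS0)
  ⇒ phys 0x3DC4A  [4 reads]
#1 VA=0xB05400004F8 (w,kernel):
  lvl0: tbl 0x34, slot 22 ⇒ 0x41007 (P1/RW1/US1/PS0)
  lvl1: tbl 0x41, slot 21 ⇒ 0x4A000 (P0/RW0/US0/PS0)
  ✗ PAGE_NOT_PRESENT  [2 reads]
#2 VA=0x78283412CD8 (w,user):
  lvl0: tbl 0x34, slot 15 ⇒ 0x43007 (P1/RW1/US1/PS0)
  lvl1: tbl 0x43, slot 10 ⇒ 0x45007 (P1/RW1/US1/PS0)
  lvl2: tbl 0x45, slot 26 ⇒ 0x49007 (P1/RW1/US1/PS0)
  lvl3: tbl 0x49, slot 18 ⇒ 0x4A007 (P1/RW1/US1/PS0)
  ⇒ phys 0x4ACD8  [4 reads]
#3 VA=0x287C101619B (w,user):
  lvl0: tbl 0x34, slot 5 ⇒ 0x4B007 (P1/RW1/US1/PS0)
  lvl1: tbl 0x4B, slot 31 ⇒ 0x4D007 (P1/RW1/US1/PS0)
  lvl2: tbl 0x4D, slot 8 ⇒ 0x51007 (P1/RW1/US1/PS0)
  lvl3: tbl 0x51, slot 22 ⇒ 0x53005 (P1/RW0/US1/PS0)
  ✗ PROTECTION_VIOLATION  [4 reads]
#4 VA=0x981C0215314 (r,user):
  lvl0: tbl 0x34, slot 19 ⇒ 0x55007 (P1/RW1/US1/PS0)
  lvl1: tbl 0x55, slot 7 ⇒ 0x59007 (P1/RW1/US1/PS0)
  lvl2: tbl 0x59, slot 1 ⇒ 0x5D007 (P1/RW1/US1/PS0)
  lvl3: tbl 0x5D, slot 21 ⇒ 0x61007 (P1/RW1/US1/PS0)
  ⇒ phys 0x61314  [4 reads]
#5 VA=0x78283412CD8 (r,kernel):
  TLB hit vpn=0x78283412 → PA=0x4ACD8

Access #1 PA: FAULT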